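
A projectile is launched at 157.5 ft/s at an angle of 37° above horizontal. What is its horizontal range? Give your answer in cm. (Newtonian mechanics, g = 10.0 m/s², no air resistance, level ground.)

v₀ = 157.5 ft/s × 0.3048 = 48.006 m/s
R = v₀² × sin(2θ) / g = 48.006² × sin(2 × 37°) / 10.0 = 2304.58 × 0.961262 / 10.0 = 221.531 m
R = 221.531 m / 0.01 = 22150 cm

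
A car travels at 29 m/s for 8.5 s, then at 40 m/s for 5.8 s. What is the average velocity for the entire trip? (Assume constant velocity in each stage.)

d₁ = v₁t₁ = 29 × 8.5 = 246.5 m
d₂ = v₂t₂ = 40 × 5.8 = 232.0 m
d_total = 478.5 m, t_total = 14.3 s
v_avg = d_total/t_total = 478.5/14.3 = 33.46 m/s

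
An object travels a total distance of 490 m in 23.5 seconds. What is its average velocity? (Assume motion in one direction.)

v_avg = Δd / Δt = 490 / 23.5 = 20.85 m/s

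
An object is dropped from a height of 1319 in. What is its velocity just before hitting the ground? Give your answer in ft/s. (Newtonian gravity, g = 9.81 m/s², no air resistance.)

h = 1319 in × 0.0254 = 33.5026 m
v = √(2gh) = √(2 × 9.81 × 33.5026) = 25.6383 m/s
v = 25.6383 m/s / 0.3048 = 84.12 ft/s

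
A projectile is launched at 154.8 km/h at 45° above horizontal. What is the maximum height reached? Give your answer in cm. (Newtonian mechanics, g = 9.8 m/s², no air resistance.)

v₀ = 154.8 km/h × 0.2777777777777778 = 43.0 m/s
H = v₀² × sin²(θ) / (2g) = 43.0² × sin(45°)² / (2 × 9.8) = 1849.0 × 0.5 / 19.6 = 47.1684 m
H = 47.1684 m / 0.01 = 4717 cm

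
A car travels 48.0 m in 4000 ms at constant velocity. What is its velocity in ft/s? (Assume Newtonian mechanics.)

t = 4000 ms × 0.001 = 4.0 s
v = d / t = 48.0 / 4.0 = 12.0 m/s
v = 12.0 m/s / 0.3048 = 39.37 ft/s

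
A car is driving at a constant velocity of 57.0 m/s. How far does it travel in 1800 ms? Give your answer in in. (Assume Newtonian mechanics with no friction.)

t = 1800 ms × 0.001 = 1.8 s
d = v × t = 57.0 × 1.8 = 102.6 m
d = 102.6 m / 0.0254 = 4039 in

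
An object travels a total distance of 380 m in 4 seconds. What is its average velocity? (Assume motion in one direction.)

v_avg = Δd / Δt = 380 / 4 = 95.0 m/s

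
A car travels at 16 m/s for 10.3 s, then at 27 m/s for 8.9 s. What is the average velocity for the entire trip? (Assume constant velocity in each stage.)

d₁ = v₁t₁ = 16 × 10.3 = 164.8 m
d₂ = v₂t₂ = 27 × 8.9 = 240.3 m
d_total = 405.1 m, t_total = 19.2 s
v_avg = d_total/t_total = 405.1/19.2 = 21.1 m/s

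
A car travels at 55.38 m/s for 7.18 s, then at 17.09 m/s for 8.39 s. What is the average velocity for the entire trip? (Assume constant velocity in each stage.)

d₁ = v₁t₁ = 55.38 × 7.18 = 397.6284 m
d₂ = v₂t₂ = 17.09 × 8.39 = 143.3851 m
d_total = 541.0135 m, t_total = 15.57 s
v_avg = d_total/t_total = 541.0135/15.57 = 34.75 m/s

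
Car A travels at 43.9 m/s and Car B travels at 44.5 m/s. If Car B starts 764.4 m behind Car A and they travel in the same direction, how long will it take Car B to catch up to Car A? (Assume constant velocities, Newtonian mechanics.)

Relative speed: v_rel = 44.5 - 43.9 = 0.6 m/s
Time to catch: t = d₀/v_rel = 764.4/0.6 = 1274.0 s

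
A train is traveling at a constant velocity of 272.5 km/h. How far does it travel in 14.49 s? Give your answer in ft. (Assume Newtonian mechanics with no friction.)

v = 272.5 km/h × 0.2777777777777778 = 75.6944 m/s
d = v × t = 75.6944 × 14.49 = 1096.81 m
d = 1096.81 m / 0.3048 = 3598 ft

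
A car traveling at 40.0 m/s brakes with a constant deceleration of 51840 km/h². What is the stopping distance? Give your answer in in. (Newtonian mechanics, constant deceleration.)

a = 51840 km/h² × 7.716049382716049e-05 = 4.0 m/s²
d = v₀² / (2a) = 40.0² / (2 × 4.0) = 1600.0 / 8.0 = 200.0 m
d = 200.0 m / 0.0254 = 7874 in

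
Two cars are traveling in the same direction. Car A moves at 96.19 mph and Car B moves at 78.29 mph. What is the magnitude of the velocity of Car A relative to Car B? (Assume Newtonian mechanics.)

v_rel = |v_A - v_B| = |96.19 - 78.29| = 17.9 mph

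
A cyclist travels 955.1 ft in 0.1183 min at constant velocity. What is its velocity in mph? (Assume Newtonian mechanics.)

d = 955.1 ft × 0.3048 = 291.114 m
t = 0.1183 min × 60.0 = 7.098 s
v = d / t = 291.114 / 7.098 = 41.0135 m/s
v = 41.0135 m/s / 0.44704 = 91.74 mph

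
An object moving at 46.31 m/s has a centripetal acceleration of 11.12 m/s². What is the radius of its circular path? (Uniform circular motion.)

r = v²/a_c = 46.31²/11.12 = 192.86 m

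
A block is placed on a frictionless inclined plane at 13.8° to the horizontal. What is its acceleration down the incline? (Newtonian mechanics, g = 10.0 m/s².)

a = g sin(θ) = 10.0 × sin(13.8°) = 10.0 × 0.23853 = 2.39 m/s²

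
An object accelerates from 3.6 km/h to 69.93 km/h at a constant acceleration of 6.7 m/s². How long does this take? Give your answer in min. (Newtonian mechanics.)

v₀ = 3.6 km/h × 0.2777777777777778 = 1.0 m/s
v = 69.93 km/h × 0.2777777777777778 = 19.425 m/s
t = (v - v₀) / a = (19.425 - 1.0) / 6.7 = 2.75 s
t = 2.75 s / 60.0 = 0.04583 min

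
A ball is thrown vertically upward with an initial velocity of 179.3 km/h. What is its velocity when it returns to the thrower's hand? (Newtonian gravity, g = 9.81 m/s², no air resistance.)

By conservation of energy (no air resistance), the ball returns to the throw height with the same speed as launch, but directed downward.
|v_ground| = v₀ = 179.3 km/h
v_ground = 179.3 km/h (downward)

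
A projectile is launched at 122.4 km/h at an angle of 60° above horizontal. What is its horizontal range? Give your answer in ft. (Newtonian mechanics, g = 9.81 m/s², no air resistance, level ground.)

v₀ = 122.4 km/h × 0.2777777777777778 = 34.0 m/s
R = v₀² × sin(2θ) / g = 34.0² × sin(2 × 60°) / 9.81 = 1156.0 × 0.866025 / 9.81 = 102.051 m
R = 102.051 m / 0.3048 = 334.8 ft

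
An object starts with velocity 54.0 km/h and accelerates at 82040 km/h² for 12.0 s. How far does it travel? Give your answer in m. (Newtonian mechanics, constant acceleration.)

v₀ = 54.0 km/h × 0.2777777777777778 = 15.0 m/s
a = 82040 km/h² × 7.716049382716049e-05 = 6.33025 m/s²
d = v₀ × t + ½ × a × t² = 15.0 × 12.0 + 0.5 × 6.33025 × 12.0² = 635.8 m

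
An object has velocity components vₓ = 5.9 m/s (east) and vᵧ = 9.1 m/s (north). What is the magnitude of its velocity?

|v| = √(vₓ² + vᵧ²) = √(5.9² + 9.1²) = √(117.62) = 10.85 m/s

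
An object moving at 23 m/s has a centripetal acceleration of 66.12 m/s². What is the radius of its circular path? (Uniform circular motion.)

r = v²/a_c = 23²/66.12 = 8.0 m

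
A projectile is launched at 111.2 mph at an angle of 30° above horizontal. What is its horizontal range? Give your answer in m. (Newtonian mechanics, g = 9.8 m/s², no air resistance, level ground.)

v₀ = 111.2 mph × 0.44704 = 49.7108 m/s
R = v₀² × sin(2θ) / g = 49.7108² × sin(2 × 30°) / 9.8 = 2471.16 × 0.866025 / 9.8 = 218.4 m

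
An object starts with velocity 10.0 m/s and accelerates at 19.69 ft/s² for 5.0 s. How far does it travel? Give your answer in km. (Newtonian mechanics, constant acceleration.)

a = 19.69 ft/s² × 0.3048 = 6.00151 m/s²
d = v₀ × t + ½ × a × t² = 10.0 × 5.0 + 0.5 × 6.00151 × 5.0² = 125.019 m
d = 125.019 m / 1000.0 = 0.125 km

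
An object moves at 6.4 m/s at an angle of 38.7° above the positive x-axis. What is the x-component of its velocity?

vₓ = v cos(θ) = 6.4 × cos(38.7°) = 4.99 m/s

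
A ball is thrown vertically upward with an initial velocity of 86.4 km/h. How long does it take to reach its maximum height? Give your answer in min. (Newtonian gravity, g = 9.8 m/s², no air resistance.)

v₀ = 86.4 km/h × 0.2777777777777778 = 24.0 m/s
t_up = v₀ / g = 24.0 / 9.8 = 2.44898 s
t_up = 2.44898 s / 60.0 = 0.04082 min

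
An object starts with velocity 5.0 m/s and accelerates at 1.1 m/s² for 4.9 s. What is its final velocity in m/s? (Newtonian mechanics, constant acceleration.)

v = v₀ + a × t = 5.0 + 1.1 × 4.9 = 10.39 m/s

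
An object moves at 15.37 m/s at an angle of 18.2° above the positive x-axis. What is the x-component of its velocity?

vₓ = v cos(θ) = 15.37 × cos(18.2°) = 14.6 m/s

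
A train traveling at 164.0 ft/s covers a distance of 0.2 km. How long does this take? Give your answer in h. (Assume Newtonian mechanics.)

d = 0.2 km × 1000.0 = 200.0 m
v = 164.0 ft/s × 0.3048 = 49.9872 m/s
t = d / v = 200.0 / 49.9872 = 4.00102 s
t = 4.00102 s / 3600.0 = 0.001111 h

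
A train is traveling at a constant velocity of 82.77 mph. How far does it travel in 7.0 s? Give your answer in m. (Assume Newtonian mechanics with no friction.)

v = 82.77 mph × 0.44704 = 37.0015 m/s
d = v × t = 37.0015 × 7.0 = 259.0 m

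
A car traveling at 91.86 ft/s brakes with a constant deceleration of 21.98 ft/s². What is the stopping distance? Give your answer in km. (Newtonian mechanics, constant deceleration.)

v₀ = 91.86 ft/s × 0.3048 = 27.9989 m/s
a = 21.98 ft/s² × 0.3048 = 6.6995 m/s²
d = v₀² / (2a) = 27.9989² / (2 × 6.6995) = 783.938 / 13.399 = 58.5072 m
d = 58.5072 m / 1000.0 = 0.05851 km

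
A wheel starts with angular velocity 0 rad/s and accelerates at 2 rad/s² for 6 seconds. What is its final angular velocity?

ω = ω₀ + αt = 0 + 2 × 6 = 12 rad/s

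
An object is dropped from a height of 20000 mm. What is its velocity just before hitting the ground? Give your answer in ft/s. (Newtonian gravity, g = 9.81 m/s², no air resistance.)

h = 20000 mm × 0.001 = 20.0 m
v = √(2gh) = √(2 × 9.81 × 20.0) = 19.8091 m/s
v = 19.8091 m/s / 0.3048 = 64.99 ft/s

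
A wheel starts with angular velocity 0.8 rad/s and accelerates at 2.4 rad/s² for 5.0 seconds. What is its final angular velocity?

ω = ω₀ + αt = 0.8 + 2.4 × 5.0 = 12.8 rad/s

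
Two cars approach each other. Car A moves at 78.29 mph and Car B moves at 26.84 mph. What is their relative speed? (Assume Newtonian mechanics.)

v_rel = v_A + v_B = 78.29 + 26.84 = 105.13 mph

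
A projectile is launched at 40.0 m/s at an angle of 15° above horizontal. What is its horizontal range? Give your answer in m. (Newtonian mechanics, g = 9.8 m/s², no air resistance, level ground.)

R = v₀² × sin(2θ) / g = 40.0² × sin(2 × 15°) / 9.8 = 1600.0 × 0.5 / 9.8 = 81.63 m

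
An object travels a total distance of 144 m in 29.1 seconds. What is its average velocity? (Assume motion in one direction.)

v_avg = Δd / Δt = 144 / 29.1 = 4.95 m/s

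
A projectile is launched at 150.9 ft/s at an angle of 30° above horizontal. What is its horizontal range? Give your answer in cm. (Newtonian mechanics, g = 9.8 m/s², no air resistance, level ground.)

v₀ = 150.9 ft/s × 0.3048 = 45.9943 m/s
R = v₀² × sin(2θ) / g = 45.9943² × sin(2 × 30°) / 9.8 = 2115.48 × 0.866025 / 9.8 = 186.945 m
R = 186.945 m / 0.01 = 18690 cm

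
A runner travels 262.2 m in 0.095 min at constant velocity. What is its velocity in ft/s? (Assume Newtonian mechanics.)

t = 0.095 min × 60.0 = 5.7 s
v = d / t = 262.2 / 5.7 = 46.0 m/s
v = 46.0 m/s / 0.3048 = 150.9 ft/s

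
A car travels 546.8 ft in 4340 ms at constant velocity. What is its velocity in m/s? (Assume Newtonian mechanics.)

d = 546.8 ft × 0.3048 = 166.665 m
t = 4340 ms × 0.001 = 4.34 s
v = d / t = 166.665 / 4.34 = 38.4 m/s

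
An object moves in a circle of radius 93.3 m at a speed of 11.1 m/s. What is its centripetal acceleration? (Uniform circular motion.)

a_c = v²/r = 11.1²/93.3 = 123.21/93.3 = 1.32 m/s²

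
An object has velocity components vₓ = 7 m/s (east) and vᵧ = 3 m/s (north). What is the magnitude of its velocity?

|v| = √(vₓ² + vᵧ²) = √(7² + 3²) = √(58) = 7.62 m/s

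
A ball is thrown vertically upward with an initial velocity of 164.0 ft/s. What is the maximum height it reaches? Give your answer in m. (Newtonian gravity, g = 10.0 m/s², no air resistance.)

v₀ = 164.0 ft/s × 0.3048 = 49.9872 m/s
h_max = v₀² / (2g) = 49.9872² / (2 × 10.0) = 2498.72 / 20.0 = 124.9 m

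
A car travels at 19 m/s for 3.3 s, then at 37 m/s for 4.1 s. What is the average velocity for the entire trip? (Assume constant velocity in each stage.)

d₁ = v₁t₁ = 19 × 3.3 = 62.7 m
d₂ = v₂t₂ = 37 × 4.1 = 151.7 m
d_total = 214.4 m, t_total = 7.4 s
v_avg = d_total/t_total = 214.4/7.4 = 28.97 m/s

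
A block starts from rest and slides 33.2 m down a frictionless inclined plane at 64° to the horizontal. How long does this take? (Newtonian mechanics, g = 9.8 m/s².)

a = g sin(θ) = 9.8 × sin(64°) = 8.8082 m/s²
t = √(2d/a) = √(2 × 33.2 / 8.8082) = 2.75 s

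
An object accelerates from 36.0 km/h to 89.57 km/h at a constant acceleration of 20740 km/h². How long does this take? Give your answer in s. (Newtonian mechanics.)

v₀ = 36.0 km/h × 0.2777777777777778 = 10.0 m/s
v = 89.57 km/h × 0.2777777777777778 = 24.8806 m/s
a = 20740 km/h² × 7.716049382716049e-05 = 1.60031 m/s²
t = (v - v₀) / a = (24.8806 - 10.0) / 1.60031 = 9.299 s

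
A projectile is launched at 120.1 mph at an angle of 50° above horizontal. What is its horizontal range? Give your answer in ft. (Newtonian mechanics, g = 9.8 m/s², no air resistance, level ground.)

v₀ = 120.1 mph × 0.44704 = 53.6895 m/s
R = v₀² × sin(2θ) / g = 53.6895² × sin(2 × 50°) / 9.8 = 2882.56 × 0.984808 / 9.8 = 289.67 m
R = 289.67 m / 0.3048 = 950.4 ft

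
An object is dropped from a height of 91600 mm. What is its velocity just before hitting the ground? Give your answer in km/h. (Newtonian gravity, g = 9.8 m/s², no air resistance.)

h = 91600 mm × 0.001 = 91.6 m
v = √(2gh) = √(2 × 9.8 × 91.6) = 42.3717 m/s
v = 42.3717 m/s / 0.2777777777777778 = 152.5 km/h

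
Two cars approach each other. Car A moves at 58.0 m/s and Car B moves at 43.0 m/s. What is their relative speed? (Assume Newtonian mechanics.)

v_rel = v_A + v_B = 58.0 + 43.0 = 101.0 m/s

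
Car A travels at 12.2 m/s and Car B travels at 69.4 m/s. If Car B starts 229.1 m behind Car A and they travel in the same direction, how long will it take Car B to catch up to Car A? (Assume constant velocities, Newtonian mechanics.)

Relative speed: v_rel = 69.4 - 12.2 = 57.2 m/s
Time to catch: t = d₀/v_rel = 229.1/57.2 = 4.01 s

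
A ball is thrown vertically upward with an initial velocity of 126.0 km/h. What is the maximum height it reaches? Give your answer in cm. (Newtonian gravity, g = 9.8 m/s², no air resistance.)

v₀ = 126.0 km/h × 0.2777777777777778 = 35.0 m/s
h_max = v₀² / (2g) = 35.0² / (2 × 9.8) = 1225.0 / 19.6 = 62.5 m
h_max = 62.5 m / 0.01 = 6250 cm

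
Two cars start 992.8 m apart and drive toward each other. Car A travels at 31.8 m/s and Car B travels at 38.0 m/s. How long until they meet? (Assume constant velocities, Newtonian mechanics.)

Combined speed: v_combined = 31.8 + 38.0 = 69.8 m/s
Time to meet: t = d/v_combined = 992.8/69.8 = 14.22 s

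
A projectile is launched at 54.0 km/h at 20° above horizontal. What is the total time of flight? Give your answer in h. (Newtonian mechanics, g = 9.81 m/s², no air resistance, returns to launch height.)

v₀ = 54.0 km/h × 0.2777777777777778 = 15.0 m/s
T = 2 × v₀ × sin(θ) / g = 2 × 15.0 × sin(20°) / 9.81 = 2 × 15.0 × 0.34202 / 9.81 = 1.04593 s
T = 1.04593 s / 3600.0 = 0.0002905 h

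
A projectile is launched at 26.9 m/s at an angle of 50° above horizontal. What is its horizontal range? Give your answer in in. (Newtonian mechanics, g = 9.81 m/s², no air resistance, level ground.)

R = v₀² × sin(2θ) / g = 26.9² × sin(2 × 50°) / 9.81 = 723.61 × 0.984808 / 9.81 = 72.6419 m
R = 72.6419 m / 0.0254 = 2860 in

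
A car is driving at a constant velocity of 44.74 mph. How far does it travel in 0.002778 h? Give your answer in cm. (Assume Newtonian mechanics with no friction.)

v = 44.74 mph × 0.44704 = 20.0006 m/s
t = 0.002778 h × 3600.0 = 10.0008 s
d = v × t = 20.0006 × 10.0008 = 200.022 m
d = 200.022 m / 0.01 = 20000 cm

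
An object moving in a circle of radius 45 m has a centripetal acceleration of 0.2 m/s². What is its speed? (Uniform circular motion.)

v = √(a_c × r) = √(0.2 × 45) = 3.0 m/s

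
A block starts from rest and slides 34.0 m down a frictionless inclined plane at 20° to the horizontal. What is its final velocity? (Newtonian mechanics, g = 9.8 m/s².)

a = g sin(θ) = 9.8 × sin(20°) = 3.3518 m/s²
v = √(2ad) = √(2 × 3.3518 × 34.0) = 15.1 m/s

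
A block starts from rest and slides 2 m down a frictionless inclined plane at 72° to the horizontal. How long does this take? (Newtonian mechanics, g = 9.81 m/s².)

a = g sin(θ) = 9.81 × sin(72°) = 9.3299 m/s²
t = √(2d/a) = √(2 × 2 / 9.3299) = 0.65 s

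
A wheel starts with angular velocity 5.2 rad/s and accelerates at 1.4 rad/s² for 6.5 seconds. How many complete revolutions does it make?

θ = ω₀t + ½αt² = 5.2×6.5 + ½×1.4×6.5² = 63.375 rad
Total revolutions = θ/(2π) = 63.375/(2π) = 10.09
Complete revolutions = ⌊10.09⌋ = 10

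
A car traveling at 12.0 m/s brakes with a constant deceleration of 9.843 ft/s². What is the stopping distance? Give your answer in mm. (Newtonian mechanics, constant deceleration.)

a = 9.843 ft/s² × 0.3048 = 3.00015 m/s²
d = v₀² / (2a) = 12.0² / (2 × 3.00015) = 144.0 / 6.0003 = 23.9988 m
d = 23.9988 m / 0.001 = 24000 mm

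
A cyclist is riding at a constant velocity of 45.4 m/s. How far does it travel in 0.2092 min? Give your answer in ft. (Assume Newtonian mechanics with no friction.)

t = 0.2092 min × 60.0 = 12.552 s
d = v × t = 45.4 × 12.552 = 569.861 m
d = 569.861 m / 0.3048 = 1870 ft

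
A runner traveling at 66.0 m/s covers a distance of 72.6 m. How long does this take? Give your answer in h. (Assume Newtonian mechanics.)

t = d / v = 72.6 / 66.0 = 1.1 s
t = 1.1 s / 3600.0 = 0.0003056 h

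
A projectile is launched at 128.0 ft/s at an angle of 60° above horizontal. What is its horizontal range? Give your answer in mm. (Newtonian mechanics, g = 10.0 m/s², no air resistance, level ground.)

v₀ = 128.0 ft/s × 0.3048 = 39.0144 m/s
R = v₀² × sin(2θ) / g = 39.0144² × sin(2 × 60°) / 10.0 = 1522.12 × 0.866025 / 10.0 = 131.819 m
R = 131.819 m / 0.001 = 131800 mm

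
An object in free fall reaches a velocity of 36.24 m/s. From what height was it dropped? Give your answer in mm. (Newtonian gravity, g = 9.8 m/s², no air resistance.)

h = v² / (2g) = 36.24² / (2 × 9.8) = 67.007 m
h = 67.007 m / 0.001 = 67010 mm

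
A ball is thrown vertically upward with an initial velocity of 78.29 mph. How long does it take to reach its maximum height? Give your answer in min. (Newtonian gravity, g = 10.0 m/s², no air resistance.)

v₀ = 78.29 mph × 0.44704 = 34.9988 m/s
t_up = v₀ / g = 34.9988 / 10.0 = 3.49988 s
t_up = 3.49988 s / 60.0 = 0.05833 min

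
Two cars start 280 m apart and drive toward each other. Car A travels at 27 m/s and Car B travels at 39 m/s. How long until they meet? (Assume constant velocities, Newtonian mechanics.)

Combined speed: v_combined = 27 + 39 = 66 m/s
Time to meet: t = d/v_combined = 280/66 = 4.24 s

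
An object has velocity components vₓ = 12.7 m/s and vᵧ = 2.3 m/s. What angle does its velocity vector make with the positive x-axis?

θ = arctan(vᵧ/vₓ) = arctan(2.3/12.7) = 10.27°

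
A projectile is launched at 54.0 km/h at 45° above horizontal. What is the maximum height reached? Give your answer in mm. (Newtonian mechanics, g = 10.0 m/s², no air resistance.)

v₀ = 54.0 km/h × 0.2777777777777778 = 15.0 m/s
H = v₀² × sin²(θ) / (2g) = 15.0² × sin(45°)² / (2 × 10.0) = 225.0 × 0.5 / 20.0 = 5.625 m
H = 5.625 m / 0.001 = 5625 mm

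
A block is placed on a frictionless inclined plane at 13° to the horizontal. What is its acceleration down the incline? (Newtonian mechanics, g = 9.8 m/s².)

a = g sin(θ) = 9.8 × sin(13°) = 9.8 × 0.22495 = 2.2 m/s²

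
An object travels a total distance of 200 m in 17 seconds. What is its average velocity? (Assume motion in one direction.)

v_avg = Δd / Δt = 200 / 17 = 11.76 m/s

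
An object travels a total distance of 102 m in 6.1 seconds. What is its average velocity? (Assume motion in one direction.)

v_avg = Δd / Δt = 102 / 6.1 = 16.72 m/s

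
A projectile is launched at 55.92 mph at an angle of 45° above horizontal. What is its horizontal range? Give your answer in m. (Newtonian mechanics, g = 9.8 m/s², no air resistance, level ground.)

v₀ = 55.92 mph × 0.44704 = 24.9985 m/s
R = v₀² × sin(2θ) / g = 24.9985² × sin(2 × 45°) / 9.8 = 624.925 × 1.0 / 9.8 = 63.77 m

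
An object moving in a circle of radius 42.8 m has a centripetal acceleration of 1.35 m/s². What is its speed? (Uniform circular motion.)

v = √(a_c × r) = √(1.35 × 42.8) = 7.6 m/s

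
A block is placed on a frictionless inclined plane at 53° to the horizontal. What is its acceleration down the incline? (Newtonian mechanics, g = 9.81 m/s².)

a = g sin(θ) = 9.81 × sin(53°) = 9.81 × 0.7986 = 7.83 m/s²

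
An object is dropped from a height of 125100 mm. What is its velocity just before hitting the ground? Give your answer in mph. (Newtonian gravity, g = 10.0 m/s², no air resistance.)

h = 125100 mm × 0.001 = 125.1 m
v = √(2gh) = √(2 × 10.0 × 125.1) = 50.02 m/s
v = 50.02 m/s / 0.44704 = 111.9 mph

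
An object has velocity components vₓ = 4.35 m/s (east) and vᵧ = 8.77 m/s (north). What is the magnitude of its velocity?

|v| = √(vₓ² + vᵧ²) = √(4.35² + 8.77²) = √(95.8354) = 9.79 m/s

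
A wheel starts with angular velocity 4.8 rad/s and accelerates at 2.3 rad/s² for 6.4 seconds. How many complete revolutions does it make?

θ = ω₀t + ½αt² = 4.8×6.4 + ½×2.3×6.4² = 77.824 rad
Total revolutions = θ/(2π) = 77.824/(2π) = 12.39
Complete revolutions = ⌊12.39⌋ = 12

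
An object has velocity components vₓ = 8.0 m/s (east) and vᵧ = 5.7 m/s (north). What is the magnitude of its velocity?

|v| = √(vₓ² + vᵧ²) = √(8.0² + 5.7²) = √(96.49) = 9.82 m/s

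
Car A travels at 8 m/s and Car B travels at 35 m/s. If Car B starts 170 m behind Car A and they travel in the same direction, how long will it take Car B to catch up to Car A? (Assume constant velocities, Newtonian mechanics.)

Relative speed: v_rel = 35 - 8 = 27 m/s
Time to catch: t = d₀/v_rel = 170/27 = 6.3 s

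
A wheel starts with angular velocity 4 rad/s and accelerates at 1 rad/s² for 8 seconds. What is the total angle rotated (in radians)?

θ = ω₀t + ½αt² = 4×8 + ½×1×8² = 64.0 rad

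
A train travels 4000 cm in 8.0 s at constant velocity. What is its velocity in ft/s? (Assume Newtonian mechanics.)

d = 4000 cm × 0.01 = 40.0 m
v = d / t = 40.0 / 8.0 = 5.0 m/s
v = 5.0 m/s / 0.3048 = 16.4 ft/s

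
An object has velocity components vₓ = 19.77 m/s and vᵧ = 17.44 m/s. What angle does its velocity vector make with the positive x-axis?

θ = arctan(vᵧ/vₓ) = arctan(17.44/19.77) = 41.42°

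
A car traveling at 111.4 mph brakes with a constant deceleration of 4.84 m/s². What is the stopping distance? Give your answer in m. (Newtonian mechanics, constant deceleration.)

v₀ = 111.4 mph × 0.44704 = 49.8003 m/s
d = v₀² / (2a) = 49.8003² / (2 × 4.84) = 2480.07 / 9.68 = 256.2 m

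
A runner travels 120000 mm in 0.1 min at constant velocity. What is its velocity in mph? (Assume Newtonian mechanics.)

d = 120000 mm × 0.001 = 120.0 m
t = 0.1 min × 60.0 = 6.0 s
v = d / t = 120.0 / 6.0 = 20.0 m/s
v = 20.0 m/s / 0.44704 = 44.74 mph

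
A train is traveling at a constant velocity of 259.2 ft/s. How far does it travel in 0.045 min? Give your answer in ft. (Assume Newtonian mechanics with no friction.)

v = 259.2 ft/s × 0.3048 = 79.0042 m/s
t = 0.045 min × 60.0 = 2.7 s
d = v × t = 79.0042 × 2.7 = 213.311 m
d = 213.311 m / 0.3048 = 699.8 ft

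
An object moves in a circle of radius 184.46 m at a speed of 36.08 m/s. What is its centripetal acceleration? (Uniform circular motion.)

a_c = v²/r = 36.08²/184.46 = 1301.7664/184.46 = 7.06 m/s²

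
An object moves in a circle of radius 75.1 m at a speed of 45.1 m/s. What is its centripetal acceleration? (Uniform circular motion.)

a_c = v²/r = 45.1²/75.1 = 2034.01/75.1 = 27.08 m/s²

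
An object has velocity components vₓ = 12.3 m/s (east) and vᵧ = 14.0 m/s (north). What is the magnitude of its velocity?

|v| = √(vₓ² + vᵧ²) = √(12.3² + 14.0²) = √(347.29) = 18.64 m/s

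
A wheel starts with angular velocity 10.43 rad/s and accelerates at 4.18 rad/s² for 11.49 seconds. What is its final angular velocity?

ω = ω₀ + αt = 10.43 + 4.18 × 11.49 = 58.46 rad/s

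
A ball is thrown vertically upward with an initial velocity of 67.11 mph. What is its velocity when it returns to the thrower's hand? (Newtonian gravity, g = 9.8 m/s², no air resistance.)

By conservation of energy (no air resistance), the ball returns to the throw height with the same speed as launch, but directed downward.
|v_ground| = v₀ = 67.11 mph
v_ground = 67.11 mph (downward)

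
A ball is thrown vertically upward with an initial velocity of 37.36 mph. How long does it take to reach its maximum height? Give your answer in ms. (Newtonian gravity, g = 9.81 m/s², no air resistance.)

v₀ = 37.36 mph × 0.44704 = 16.7014 m/s
t_up = v₀ / g = 16.7014 / 9.81 = 1.70249 s
t_up = 1.70249 s / 0.001 = 1702 ms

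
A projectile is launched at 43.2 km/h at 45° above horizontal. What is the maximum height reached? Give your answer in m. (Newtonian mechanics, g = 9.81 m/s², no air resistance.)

v₀ = 43.2 km/h × 0.2777777777777778 = 12.0 m/s
H = v₀² × sin²(θ) / (2g) = 12.0² × sin(45°)² / (2 × 9.81) = 144.0 × 0.5 / 19.62 = 3.67 m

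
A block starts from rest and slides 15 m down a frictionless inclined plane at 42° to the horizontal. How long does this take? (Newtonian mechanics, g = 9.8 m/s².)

a = g sin(θ) = 9.8 × sin(42°) = 6.5575 m/s²
t = √(2d/a) = √(2 × 15 / 6.5575) = 2.14 s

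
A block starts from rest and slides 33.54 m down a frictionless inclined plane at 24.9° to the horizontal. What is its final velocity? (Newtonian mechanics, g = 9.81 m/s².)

a = g sin(θ) = 9.81 × sin(24.9°) = 4.1304 m/s²
v = √(2ad) = √(2 × 4.1304 × 33.54) = 16.65 m/s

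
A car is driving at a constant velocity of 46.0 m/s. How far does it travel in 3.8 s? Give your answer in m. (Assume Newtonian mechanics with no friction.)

d = v × t = 46.0 × 3.8 = 174.8 m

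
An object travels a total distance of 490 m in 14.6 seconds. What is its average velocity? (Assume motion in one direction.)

v_avg = Δd / Δt = 490 / 14.6 = 33.56 m/s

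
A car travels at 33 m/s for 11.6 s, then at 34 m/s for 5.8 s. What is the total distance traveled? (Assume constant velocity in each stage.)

d₁ = v₁t₁ = 33 × 11.6 = 382.8 m
d₂ = v₂t₂ = 34 × 5.8 = 197.2 m
d_total = 382.8 + 197.2 = 580.0 m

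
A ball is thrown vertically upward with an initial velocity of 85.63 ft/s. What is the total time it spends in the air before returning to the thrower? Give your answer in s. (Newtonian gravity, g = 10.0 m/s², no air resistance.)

v₀ = 85.63 ft/s × 0.3048 = 26.1 m/s
t_total = 2 × v₀ / g = 2 × 26.1 / 10.0 = 5.22 s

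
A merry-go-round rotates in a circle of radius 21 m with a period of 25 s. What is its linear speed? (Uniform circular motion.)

v = 2πr/T = 2π×21/25 = 5.28 m/s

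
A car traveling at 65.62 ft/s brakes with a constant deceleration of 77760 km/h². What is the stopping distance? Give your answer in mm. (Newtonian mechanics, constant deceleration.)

v₀ = 65.62 ft/s × 0.3048 = 20.001 m/s
a = 77760 km/h² × 7.716049382716049e-05 = 6.0 m/s²
d = v₀² / (2a) = 20.001² / (2 × 6.0) = 400.04 / 12.0 = 33.3367 m
d = 33.3367 m / 0.001 = 33340 mm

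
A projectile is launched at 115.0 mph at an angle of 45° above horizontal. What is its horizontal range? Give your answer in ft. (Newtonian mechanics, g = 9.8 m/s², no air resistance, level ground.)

v₀ = 115.0 mph × 0.44704 = 51.4096 m/s
R = v₀² × sin(2θ) / g = 51.4096² × sin(2 × 45°) / 9.8 = 2642.95 × 1.0 / 9.8 = 269.689 m
R = 269.689 m / 0.3048 = 884.8 ft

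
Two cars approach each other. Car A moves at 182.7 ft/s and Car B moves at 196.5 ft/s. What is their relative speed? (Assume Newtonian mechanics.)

v_rel = v_A + v_B = 182.7 + 196.5 = 379.2 ft/s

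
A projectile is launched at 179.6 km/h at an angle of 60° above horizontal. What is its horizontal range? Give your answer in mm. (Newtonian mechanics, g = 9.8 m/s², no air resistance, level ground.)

v₀ = 179.6 km/h × 0.2777777777777778 = 49.8889 m/s
R = v₀² × sin(2θ) / g = 49.8889² × sin(2 × 60°) / 9.8 = 2488.9 × 0.866025 / 9.8 = 219.944 m
R = 219.944 m / 0.001 = 219900 mm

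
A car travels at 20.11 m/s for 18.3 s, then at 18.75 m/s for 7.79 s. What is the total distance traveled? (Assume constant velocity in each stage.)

d₁ = v₁t₁ = 20.11 × 18.3 = 368.013 m
d₂ = v₂t₂ = 18.75 × 7.79 = 146.0625 m
d_total = 368.013 + 146.0625 = 514.08 m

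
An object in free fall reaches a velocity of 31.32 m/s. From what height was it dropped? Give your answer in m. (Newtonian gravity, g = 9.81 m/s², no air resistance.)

h = v² / (2g) = 31.32² / (2 × 9.81) = 50.0 m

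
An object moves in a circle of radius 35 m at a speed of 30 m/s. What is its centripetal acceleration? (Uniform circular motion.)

a_c = v²/r = 30²/35 = 900/35 = 25.71 m/s²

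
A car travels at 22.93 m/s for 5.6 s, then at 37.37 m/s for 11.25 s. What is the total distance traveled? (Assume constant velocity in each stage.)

d₁ = v₁t₁ = 22.93 × 5.6 = 128.408 m
d₂ = v₂t₂ = 37.37 × 11.25 = 420.4125 m
d_total = 128.408 + 420.4125 = 548.82 m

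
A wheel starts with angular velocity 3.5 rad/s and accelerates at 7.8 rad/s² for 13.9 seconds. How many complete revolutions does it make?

θ = ω₀t + ½αt² = 3.5×13.9 + ½×7.8×13.9² = 802.169 rad
Total revolutions = θ/(2π) = 802.169/(2π) = 127.67
Complete revolutions = ⌊127.67⌋ = 127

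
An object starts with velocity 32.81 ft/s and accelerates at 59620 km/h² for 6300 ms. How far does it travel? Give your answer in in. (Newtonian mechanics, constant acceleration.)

v₀ = 32.81 ft/s × 0.3048 = 10.0005 m/s
a = 59620 km/h² × 7.716049382716049e-05 = 4.60031 m/s²
t = 6300 ms × 0.001 = 6.3 s
d = v₀ × t + ½ × a × t² = 10.0005 × 6.3 + 0.5 × 4.60031 × 6.3² = 154.296 m
d = 154.296 m / 0.0254 = 6075 in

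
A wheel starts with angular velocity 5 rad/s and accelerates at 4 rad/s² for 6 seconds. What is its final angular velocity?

ω = ω₀ + αt = 5 + 4 × 6 = 29 rad/s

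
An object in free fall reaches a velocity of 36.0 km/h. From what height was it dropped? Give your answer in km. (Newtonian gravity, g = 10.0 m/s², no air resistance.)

v = 36.0 km/h × 0.2777777777777778 = 10.0 m/s
h = v² / (2g) = 10.0² / (2 × 10.0) = 5.0 m
h = 5.0 m / 1000.0 = 0.005 km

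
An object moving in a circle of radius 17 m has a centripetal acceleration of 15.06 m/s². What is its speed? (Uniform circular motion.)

v = √(a_c × r) = √(15.06 × 17) = 16.0 m/s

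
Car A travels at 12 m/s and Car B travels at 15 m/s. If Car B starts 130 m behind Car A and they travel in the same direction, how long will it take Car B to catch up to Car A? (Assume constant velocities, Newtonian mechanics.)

Relative speed: v_rel = 15 - 12 = 3 m/s
Time to catch: t = d₀/v_rel = 130/3 = 43.33 s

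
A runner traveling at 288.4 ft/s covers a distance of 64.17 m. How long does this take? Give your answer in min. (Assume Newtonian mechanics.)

v = 288.4 ft/s × 0.3048 = 87.9043 m/s
t = d / v = 64.17 / 87.9043 = 0.729998 s
t = 0.729998 s / 60.0 = 0.01217 min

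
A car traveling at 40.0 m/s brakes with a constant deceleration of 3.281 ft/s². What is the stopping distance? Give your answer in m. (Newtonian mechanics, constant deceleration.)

a = 3.281 ft/s² × 0.3048 = 1.00005 m/s²
d = v₀² / (2a) = 40.0² / (2 × 1.00005) = 1600.0 / 2.0001 = 800.0 m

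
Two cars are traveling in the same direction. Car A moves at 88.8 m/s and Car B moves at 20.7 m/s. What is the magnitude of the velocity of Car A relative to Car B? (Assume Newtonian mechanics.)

v_rel = |v_A - v_B| = |88.8 - 20.7| = 68.1 m/s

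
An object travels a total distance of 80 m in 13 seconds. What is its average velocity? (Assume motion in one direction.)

v_avg = Δd / Δt = 80 / 13 = 6.15 m/s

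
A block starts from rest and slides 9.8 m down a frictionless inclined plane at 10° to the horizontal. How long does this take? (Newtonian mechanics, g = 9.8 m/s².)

a = g sin(θ) = 9.8 × sin(10°) = 1.7018 m/s²
t = √(2d/a) = √(2 × 9.8 / 1.7018) = 3.39 s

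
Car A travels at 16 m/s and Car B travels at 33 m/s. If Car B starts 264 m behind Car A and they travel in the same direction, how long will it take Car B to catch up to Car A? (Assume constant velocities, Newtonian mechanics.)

Relative speed: v_rel = 33 - 16 = 17 m/s
Time to catch: t = d₀/v_rel = 264/17 = 15.53 s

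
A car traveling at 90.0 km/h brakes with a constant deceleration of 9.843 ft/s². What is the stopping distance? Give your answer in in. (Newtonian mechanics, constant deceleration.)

v₀ = 90.0 km/h × 0.2777777777777778 = 25.0 m/s
a = 9.843 ft/s² × 0.3048 = 3.00015 m/s²
d = v₀² / (2a) = 25.0² / (2 × 3.00015) = 625.0 / 6.0003 = 104.161 m
d = 104.161 m / 0.0254 = 4101 in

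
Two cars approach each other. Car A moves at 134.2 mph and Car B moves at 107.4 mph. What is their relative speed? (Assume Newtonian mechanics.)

v_rel = v_A + v_B = 134.2 + 107.4 = 241.6 mph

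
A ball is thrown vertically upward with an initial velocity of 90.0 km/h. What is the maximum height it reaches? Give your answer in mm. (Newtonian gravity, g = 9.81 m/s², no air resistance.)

v₀ = 90.0 km/h × 0.2777777777777778 = 25.0 m/s
h_max = v₀² / (2g) = 25.0² / (2 × 9.81) = 625.0 / 19.62 = 31.8552 m
h_max = 31.8552 m / 0.001 = 31860 mm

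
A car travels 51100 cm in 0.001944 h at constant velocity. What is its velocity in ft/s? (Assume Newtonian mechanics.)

d = 51100 cm × 0.01 = 511.0 m
t = 0.001944 h × 3600.0 = 6.9984 s
v = d / t = 511.0 / 6.9984 = 73.0167 m/s
v = 73.0167 m/s / 0.3048 = 239.6 ft/s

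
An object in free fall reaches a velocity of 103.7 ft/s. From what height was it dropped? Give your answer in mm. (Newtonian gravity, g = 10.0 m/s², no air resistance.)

v = 103.7 ft/s × 0.3048 = 31.6078 m/s
h = v² / (2g) = 31.6078² / (2 × 10.0) = 49.9527 m
h = 49.9527 m / 0.001 = 49950 mm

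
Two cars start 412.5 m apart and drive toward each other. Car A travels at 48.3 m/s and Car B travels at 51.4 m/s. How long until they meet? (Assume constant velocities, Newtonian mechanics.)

Combined speed: v_combined = 48.3 + 51.4 = 99.7 m/s
Time to meet: t = d/v_combined = 412.5/99.7 = 4.14 s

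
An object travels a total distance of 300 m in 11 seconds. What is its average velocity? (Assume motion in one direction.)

v_avg = Δd / Δt = 300 / 11 = 27.27 m/s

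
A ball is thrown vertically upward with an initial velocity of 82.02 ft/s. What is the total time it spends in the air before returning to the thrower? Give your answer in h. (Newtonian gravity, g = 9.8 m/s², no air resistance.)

v₀ = 82.02 ft/s × 0.3048 = 24.9997 m/s
t_total = 2 × v₀ / g = 2 × 24.9997 / 9.8 = 5.10198 s
t_total = 5.10198 s / 3600.0 = 0.001417 h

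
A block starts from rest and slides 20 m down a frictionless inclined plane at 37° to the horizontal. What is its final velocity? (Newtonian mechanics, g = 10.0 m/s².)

a = g sin(θ) = 10.0 × sin(37°) = 6.0182 m/s²
v = √(2ad) = √(2 × 6.0182 × 20) = 15.52 m/s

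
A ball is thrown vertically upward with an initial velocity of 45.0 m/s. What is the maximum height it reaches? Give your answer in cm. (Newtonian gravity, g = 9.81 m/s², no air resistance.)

h_max = v₀² / (2g) = 45.0² / (2 × 9.81) = 2025.0 / 19.62 = 103.211 m
h_max = 103.211 m / 0.01 = 10320 cm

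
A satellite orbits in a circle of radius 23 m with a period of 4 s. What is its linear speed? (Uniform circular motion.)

v = 2πr/T = 2π×23/4 = 36.13 m/s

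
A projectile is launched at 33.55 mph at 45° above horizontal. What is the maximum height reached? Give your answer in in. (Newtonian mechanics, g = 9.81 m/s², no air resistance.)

v₀ = 33.55 mph × 0.44704 = 14.9982 m/s
H = v₀² × sin²(θ) / (2g) = 14.9982² × sin(45°)² / (2 × 9.81) = 224.946 × 0.5 / 19.62 = 5.73257 m
H = 5.73257 m / 0.0254 = 225.7 in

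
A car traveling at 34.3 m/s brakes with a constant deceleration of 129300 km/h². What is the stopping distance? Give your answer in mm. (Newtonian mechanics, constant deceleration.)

a = 129300 km/h² × 7.716049382716049e-05 = 9.97685 m/s²
d = v₀² / (2a) = 34.3² / (2 × 9.97685) = 1176.49 / 19.9537 = 58.961 m
d = 58.961 m / 0.001 = 58960 mm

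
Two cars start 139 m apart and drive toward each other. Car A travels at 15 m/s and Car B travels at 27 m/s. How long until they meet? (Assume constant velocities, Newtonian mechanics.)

Combined speed: v_combined = 15 + 27 = 42 m/s
Time to meet: t = d/v_combined = 139/42 = 3.31 s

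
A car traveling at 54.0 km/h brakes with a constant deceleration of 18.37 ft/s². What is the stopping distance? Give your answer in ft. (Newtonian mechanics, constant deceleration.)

v₀ = 54.0 km/h × 0.2777777777777778 = 15.0 m/s
a = 18.37 ft/s² × 0.3048 = 5.59918 m/s²
d = v₀² / (2a) = 15.0² / (2 × 5.59918) = 225.0 / 11.1984 = 20.0922 m
d = 20.0922 m / 0.3048 = 65.92 ft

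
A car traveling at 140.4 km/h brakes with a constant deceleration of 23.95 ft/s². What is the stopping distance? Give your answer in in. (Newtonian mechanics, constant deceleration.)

v₀ = 140.4 km/h × 0.2777777777777778 = 39.0 m/s
a = 23.95 ft/s² × 0.3048 = 7.29996 m/s²
d = v₀² / (2a) = 39.0² / (2 × 7.29996) = 1521.0 / 14.5999 = 104.179 m
d = 104.179 m / 0.0254 = 4102 in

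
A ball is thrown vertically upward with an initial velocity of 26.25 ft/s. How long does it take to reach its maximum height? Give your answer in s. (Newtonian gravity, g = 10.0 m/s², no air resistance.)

v₀ = 26.25 ft/s × 0.3048 = 8.001 m/s
t_up = v₀ / g = 8.001 / 10.0 = 0.8001 s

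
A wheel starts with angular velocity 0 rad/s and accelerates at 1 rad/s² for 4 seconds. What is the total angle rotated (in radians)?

θ = ω₀t + ½αt² = 0×4 + ½×1×4² = 8.0 rad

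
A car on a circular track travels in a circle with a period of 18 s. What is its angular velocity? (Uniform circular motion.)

ω = 2π/T = 2π/18 = 0.3491 rad/s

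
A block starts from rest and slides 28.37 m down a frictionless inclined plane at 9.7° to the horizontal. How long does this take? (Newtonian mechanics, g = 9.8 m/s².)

a = g sin(θ) = 9.8 × sin(9.7°) = 1.6512 m/s²
t = √(2d/a) = √(2 × 28.37 / 1.6512) = 5.86 s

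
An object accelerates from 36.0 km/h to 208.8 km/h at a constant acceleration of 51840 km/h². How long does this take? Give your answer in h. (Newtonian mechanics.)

v₀ = 36.0 km/h × 0.2777777777777778 = 10.0 m/s
v = 208.8 km/h × 0.2777777777777778 = 58.0 m/s
a = 51840 km/h² × 7.716049382716049e-05 = 4.0 m/s²
t = (v - v₀) / a = (58.0 - 10.0) / 4.0 = 12.0 s
t = 12.0 s / 3600.0 = 0.003333 h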